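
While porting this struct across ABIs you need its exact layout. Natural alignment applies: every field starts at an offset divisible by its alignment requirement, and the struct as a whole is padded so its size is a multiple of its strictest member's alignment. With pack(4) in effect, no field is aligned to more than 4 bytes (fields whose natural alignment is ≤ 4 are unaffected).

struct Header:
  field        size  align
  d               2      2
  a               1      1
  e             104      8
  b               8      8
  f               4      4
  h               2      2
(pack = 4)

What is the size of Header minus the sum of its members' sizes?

d at 0 (size 2, align 2) → ends 2
a at 2 (size 1, align 1) → ends 3
pad 1 to align 4 for e
e at 4 (size 104, align 4) → ends 108
b at 108 (size 8, align 4) → ends 116
f at 116 (size 4, align 4) → ends 120
h at 120 (size 2, align 2) → ends 122
tail pad 2 to reach multiple of 4
total 124 bytes, alignment 4
data bytes 121, size 124 → padding 3

3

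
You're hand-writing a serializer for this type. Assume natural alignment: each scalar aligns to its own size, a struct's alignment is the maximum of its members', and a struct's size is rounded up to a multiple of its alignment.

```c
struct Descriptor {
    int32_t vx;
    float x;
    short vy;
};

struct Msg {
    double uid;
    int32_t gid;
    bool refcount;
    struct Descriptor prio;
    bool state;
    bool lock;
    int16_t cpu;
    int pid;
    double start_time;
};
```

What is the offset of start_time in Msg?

Descriptor: 0..4  vx  (4B, 4-aligned); 4..8  x  (4B, 4-aligned); 8..10  vy  (2B, 2-aligned); 10..12  -- tail padding (2B); sizeof = 12, alignof = 4
0..8  uid  (8B, 8-aligned)
8..12  gid  (4B, 4-aligned)
12..13  refcount  (1B, 1-aligned)
13..16  -- padding (3B)
16..28  prio  (12B, 4-aligned)
28..29  state  (1B, 1-aligned)
29..30  lock  (1B, 1-aligned)
30..32  cpu  (2B, 2-aligned)
32..36  pid  (4B, 4-aligned)
36..40  -- padding (4B)
40..48  start_time  (8B, 8-aligned)

40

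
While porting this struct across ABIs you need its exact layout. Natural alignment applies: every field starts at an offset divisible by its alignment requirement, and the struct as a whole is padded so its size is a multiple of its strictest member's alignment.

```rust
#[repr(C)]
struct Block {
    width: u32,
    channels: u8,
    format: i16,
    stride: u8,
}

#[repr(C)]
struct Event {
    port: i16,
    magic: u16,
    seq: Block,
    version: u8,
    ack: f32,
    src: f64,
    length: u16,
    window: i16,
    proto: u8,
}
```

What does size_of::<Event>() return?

40 bytes

Block: 0..4  width  (4B, 4-aligned); 4..5  channels  (1B, 1-aligned); 5..6  -- padding (1B); 6..8  format  (2B, 2-aligned); 8..9  stride  (1B, 1-aligned); 9..12  -- tail padding (3B); sizeof = 12, alignof = 4
0..2  port  (2B, 2-aligned)
2..4  magic  (2B, 2-aligned)
4..16  seq  (12B, 4-aligned)
16..17  version  (1B, 1-aligned)
17..20  -- padding (3B)
20..24  ack  (4B, 4-aligned)
24..32  src  (8B, 8-aligned)
32..34  length  (2B, 2-aligned)
34..36  window  (2B, 2-aligned)
36..37  proto  (1B, 1-aligned)
37..40  -- tail padding (3B)
sizeof = 40, alignof = 8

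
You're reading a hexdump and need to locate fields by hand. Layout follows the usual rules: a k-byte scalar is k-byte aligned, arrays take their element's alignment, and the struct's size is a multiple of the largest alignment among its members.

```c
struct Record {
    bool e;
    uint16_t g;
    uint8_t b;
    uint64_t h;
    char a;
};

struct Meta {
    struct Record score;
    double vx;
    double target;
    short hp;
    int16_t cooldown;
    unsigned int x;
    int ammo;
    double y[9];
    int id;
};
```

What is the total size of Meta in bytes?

136 bytes

Record: @0: e [1B, align 1] → 1; +1 pad (align 2); @2: g [2B, align 2] → 4; @4: b [1B, align 1] → 5; +3 pad (align 8); @8: h [8B, align 8] → 16; @16: a [1B, align 1] → 17; +7 tail pad (align 8); size 24, align 8
@0: score [24B, align 8] → 24
@24: vx [8B, align 8] → 32
@32: target [8B, align 8] → 40
@40: hp [2B, align 2] → 42
@42: cooldown [2B, align 2] → 44
@44: x [4B, align 4] → 48
@48: ammo [4B, align 4] → 52
+4 pad (align 8)
@56: y [72B, align 8] → 128
@128: id [4B, align 4] → 132
+4 tail pad (align 8)
size 136, align 8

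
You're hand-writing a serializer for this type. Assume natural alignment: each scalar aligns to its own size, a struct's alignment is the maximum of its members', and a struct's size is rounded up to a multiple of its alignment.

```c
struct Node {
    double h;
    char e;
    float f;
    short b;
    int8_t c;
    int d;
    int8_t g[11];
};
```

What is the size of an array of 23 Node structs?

@0: h [8B, align 8] → 8
@8: e [1B, align 1] → 9
+3 pad (align 4)
@12: f [4B, align 4] → 16
@16: b [2B, align 2] → 18
@18: c [1B, align 1] → 19
+1 pad (align 4)
@20: d [4B, align 4] → 24
@24: g [11B, align 1] → 35
+5 tail pad (align 8)
size 40, align 8
array of 23: 23 × 40 = 920

920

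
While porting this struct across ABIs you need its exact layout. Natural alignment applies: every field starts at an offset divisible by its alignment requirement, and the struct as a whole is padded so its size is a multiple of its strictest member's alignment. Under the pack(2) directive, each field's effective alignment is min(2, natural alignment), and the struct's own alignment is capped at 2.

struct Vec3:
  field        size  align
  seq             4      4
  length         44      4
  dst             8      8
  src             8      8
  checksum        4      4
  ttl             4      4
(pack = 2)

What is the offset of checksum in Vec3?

64

0..4  seq  (4B, 2-aligned)
4..48  length  (44B, 2-aligned)
48..56  dst  (8B, 2-aligned)
56..64  src  (8B, 2-aligned)
64..68  checksum  (4B, 2-aligned)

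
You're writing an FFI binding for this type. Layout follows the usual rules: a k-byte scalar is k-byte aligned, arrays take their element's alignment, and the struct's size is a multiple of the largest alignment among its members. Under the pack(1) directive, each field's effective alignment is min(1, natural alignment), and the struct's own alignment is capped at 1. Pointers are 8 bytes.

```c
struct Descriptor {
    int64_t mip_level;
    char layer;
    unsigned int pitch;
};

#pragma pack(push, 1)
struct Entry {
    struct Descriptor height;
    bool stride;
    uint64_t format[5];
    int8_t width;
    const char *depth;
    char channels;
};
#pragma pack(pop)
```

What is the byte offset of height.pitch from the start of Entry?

Descriptor: mip_level at 0 (size 8, align 8) → ends 8; layer at 8 (size 1, align 1) → ends 9; pad 3 to align 4 for pitch; pitch at 12 (size 4, align 4) → ends 16; total 16 bytes, alignment 8
height at 0 (size 16, align 1) → ends 16
within Descriptor: pitch at 12
0 + 12 = 12

12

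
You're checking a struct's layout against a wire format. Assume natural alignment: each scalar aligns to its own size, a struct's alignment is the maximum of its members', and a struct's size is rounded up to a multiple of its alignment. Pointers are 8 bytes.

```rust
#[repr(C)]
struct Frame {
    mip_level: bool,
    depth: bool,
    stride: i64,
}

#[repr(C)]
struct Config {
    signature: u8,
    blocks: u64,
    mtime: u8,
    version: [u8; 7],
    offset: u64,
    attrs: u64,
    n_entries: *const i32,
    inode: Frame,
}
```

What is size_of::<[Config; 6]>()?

Frame: @0: mip_level [1B, align 1] → 1; @1: depth [1B, align 1] → 2; +6 pad (align 8); @8: stride [8B, align 8] → 16; size 16, align 8
@0: signature [1B, align 1] → 1
+7 pad (align 8)
@8: blocks [8B, align 8] → 16
@16: mtime [1B, align 1] → 17
@17: version [7B, align 1] → 24
@24: offset [8B, align 8] → 32
@32: attrs [8B, align 8] → 40
@40: n_entries [8B, align 8] → 48
@48: inode [16B, align 8] → 64
size 64, align 8
array of 6: 6 × 64 = 384

384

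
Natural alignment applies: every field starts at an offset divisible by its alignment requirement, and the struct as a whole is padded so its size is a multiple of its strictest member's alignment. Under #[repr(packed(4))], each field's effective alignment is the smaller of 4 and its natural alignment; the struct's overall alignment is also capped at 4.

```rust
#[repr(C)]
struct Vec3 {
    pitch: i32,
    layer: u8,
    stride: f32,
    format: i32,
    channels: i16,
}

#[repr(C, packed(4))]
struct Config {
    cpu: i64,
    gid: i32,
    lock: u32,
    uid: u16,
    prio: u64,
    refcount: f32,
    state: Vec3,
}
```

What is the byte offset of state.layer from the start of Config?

Vec3: @0: pitch [4B, align 4] → 4; @4: layer [1B, align 1] → 5; +3 pad (align 4); @8: stride [4B, align 4] → 12; @12: format [4B, align 4] → 16; @16: channels [2B, align 2] → 18; +2 tail pad (align 4); size 20, align 4
@0: cpu [8B, align 4] → 8
@8: gid [4B, align 4] → 12
@12: lock [4B, align 4] → 16
@16: uid [2B, align 2] → 18
+2 pad (align 4)
@20: prio [8B, align 4] → 28
@28: refcount [4B, align 4] → 32
@32: state [20B, align 4] → 52
within Vec3: layer at 4
32 + 4 = 36

36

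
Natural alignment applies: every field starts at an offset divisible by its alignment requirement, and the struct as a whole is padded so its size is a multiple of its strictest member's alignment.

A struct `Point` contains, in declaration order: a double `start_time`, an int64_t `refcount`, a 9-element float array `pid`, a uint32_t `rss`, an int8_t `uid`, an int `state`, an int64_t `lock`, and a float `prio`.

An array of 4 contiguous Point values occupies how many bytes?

@0: start_time [8B, align 8] → 8
@8: refcount [8B, align 8] → 16
@16: pid [36B, align 4] → 52
@52: rss [4B, align 4] → 56
@56: uid [1B, align 1] → 57
+3 pad (align 4)
@60: state [4B, align 4] → 64
@64: lock [8B, align 8] → 72
@72: prio [4B, align 4] → 76
+4 tail pad (align 8)
size 80, align 8
array of 4: 4 × 80 = 320

320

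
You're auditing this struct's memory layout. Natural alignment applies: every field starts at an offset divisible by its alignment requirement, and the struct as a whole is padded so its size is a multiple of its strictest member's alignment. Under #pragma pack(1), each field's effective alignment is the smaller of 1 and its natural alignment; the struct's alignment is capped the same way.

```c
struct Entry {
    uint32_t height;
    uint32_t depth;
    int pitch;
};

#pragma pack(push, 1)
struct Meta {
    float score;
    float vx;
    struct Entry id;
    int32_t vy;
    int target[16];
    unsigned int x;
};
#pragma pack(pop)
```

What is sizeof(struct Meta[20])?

1840

Entry: 0..4  height  (4B, 4-aligned); 4..8  depth  (4B, 4-aligned); 8..12  pitch  (4B, 4-aligned); sizeof = 12, alignof = 4
0..4  score  (4B, 1-aligned)
4..8  vx  (4B, 1-aligned)
8..20  id  (12B, 1-aligned)
20..24  vy  (4B, 1-aligned)
24..88  target  (64B, 1-aligned)
88..92  x  (4B, 1-aligned)
sizeof = 92, alignof = 1
array of 20: 20 × 92 = 1840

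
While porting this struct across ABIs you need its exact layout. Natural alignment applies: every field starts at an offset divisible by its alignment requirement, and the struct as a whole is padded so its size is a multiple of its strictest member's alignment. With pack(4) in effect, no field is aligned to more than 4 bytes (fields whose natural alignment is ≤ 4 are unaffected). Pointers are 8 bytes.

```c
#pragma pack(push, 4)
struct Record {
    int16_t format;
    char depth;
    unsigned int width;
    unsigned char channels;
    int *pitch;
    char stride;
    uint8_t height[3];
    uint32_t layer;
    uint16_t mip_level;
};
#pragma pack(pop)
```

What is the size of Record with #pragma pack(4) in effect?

32

0..2  format  (2B, 2-aligned)
2..3  depth  (1B, 1-aligned)
3..4  -- padding (1B)
4..8  width  (4B, 4-aligned)
8..9  channels  (1B, 1-aligned)
9..12  -- padding (3B)
12..20  pitch  (8B, 4-aligned)
20..21  stride  (1B, 1-aligned)
21..24  height  (3B, 1-aligned)
24..28  layer  (4B, 4-aligned)
28..30  mip_level  (2B, 2-aligned)
30..32  -- tail padding (2B)
sizeof = 32, alignof = 4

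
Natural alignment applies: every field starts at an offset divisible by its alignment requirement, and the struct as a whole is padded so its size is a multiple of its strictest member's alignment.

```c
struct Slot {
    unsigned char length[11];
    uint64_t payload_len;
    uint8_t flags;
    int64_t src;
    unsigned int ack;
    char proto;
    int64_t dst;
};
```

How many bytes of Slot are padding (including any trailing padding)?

15

length at 0 (size 11, align 1) → ends 11
pad 5 to align 8 for payload_len
payload_len at 16 (size 8, align 8) → ends 24
flags at 24 (size 1, align 1) → ends 25
pad 7 to align 8 for src
src at 32 (size 8, align 8) → ends 40
ack at 40 (size 4, align 4) → ends 44
proto at 44 (size 1, align 1) → ends 45
pad 3 to align 8 for dst
dst at 48 (size 8, align 8) → ends 56
total 56 bytes, alignment 8
data bytes 41, size 56 → padding 15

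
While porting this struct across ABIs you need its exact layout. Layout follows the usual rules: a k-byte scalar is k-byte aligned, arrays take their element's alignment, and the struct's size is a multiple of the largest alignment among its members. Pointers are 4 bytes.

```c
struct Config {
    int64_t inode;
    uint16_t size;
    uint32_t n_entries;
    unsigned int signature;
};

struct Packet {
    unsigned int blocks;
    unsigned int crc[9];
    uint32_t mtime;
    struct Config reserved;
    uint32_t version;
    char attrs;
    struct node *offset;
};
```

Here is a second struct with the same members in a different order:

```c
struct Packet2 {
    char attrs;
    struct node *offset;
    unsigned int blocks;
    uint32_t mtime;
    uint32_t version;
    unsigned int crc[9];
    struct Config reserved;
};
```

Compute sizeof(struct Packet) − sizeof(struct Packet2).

Config: inode at 0 (size 8, align 8) → ends 8; size at 8 (size 2, align 2) → ends 10; pad 2 to align 4 for n_entries; n_entries at 12 (size 4, align 4) → ends 16; signature at 16 (size 4, align 4) → ends 20; tail pad 4 to reach multiple of 8; total 24 bytes, alignment 8
blocks at 0 (size 4, align 4) → ends 4
crc at 4 (size 36, align 4) → ends 40
mtime at 40 (size 4, align 4) → ends 44
pad 4 to align 8 for reserved
reserved at 48 (size 24, align 8) → ends 72
version at 72 (size 4, align 4) → ends 76
attrs at 76 (size 1, align 1) → ends 77
pad 3 to align 4 for offset
offset at 80 (size 4, align 4) → ends 84
tail pad 4 to reach multiple of 8
total 88 bytes, alignment 8
— Packet2 —
attrs at 0 (size 1, align 1) → ends 1
pad 3 to align 4 for offset
offset at 4 (size 4, align 4) → ends 8
blocks at 8 (size 4, align 4) → ends 12
mtime at 12 (size 4, align 4) → ends 16
version at 16 (size 4, align 4) → ends 20
crc at 20 (size 36, align 4) → ends 56
reserved at 56 (size 24, align 8) → ends 80
total 80 bytes, alignment 8
88 − 80 = 8

8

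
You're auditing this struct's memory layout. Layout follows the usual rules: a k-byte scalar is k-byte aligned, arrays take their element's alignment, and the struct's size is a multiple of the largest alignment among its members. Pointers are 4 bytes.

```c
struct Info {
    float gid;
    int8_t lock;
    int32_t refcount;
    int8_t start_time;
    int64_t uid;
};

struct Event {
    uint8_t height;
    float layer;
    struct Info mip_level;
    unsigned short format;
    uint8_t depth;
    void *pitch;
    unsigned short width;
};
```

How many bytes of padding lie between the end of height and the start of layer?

Info: 0..4  gid  (4B, 4-aligned); 4..5  lock  (1B, 1-aligned); 5..8  -- padding (3B); 8..12  refcount  (4B, 4-aligned); 12..13  start_time  (1B, 1-aligned); 13..16  -- padding (3B); 16..24  uid  (8B, 8-aligned); sizeof = 24, alignof = 8
0..1  height  (1B, 1-aligned)
1..4  -- padding (3B)
4..8  layer  (4B, 4-aligned)

3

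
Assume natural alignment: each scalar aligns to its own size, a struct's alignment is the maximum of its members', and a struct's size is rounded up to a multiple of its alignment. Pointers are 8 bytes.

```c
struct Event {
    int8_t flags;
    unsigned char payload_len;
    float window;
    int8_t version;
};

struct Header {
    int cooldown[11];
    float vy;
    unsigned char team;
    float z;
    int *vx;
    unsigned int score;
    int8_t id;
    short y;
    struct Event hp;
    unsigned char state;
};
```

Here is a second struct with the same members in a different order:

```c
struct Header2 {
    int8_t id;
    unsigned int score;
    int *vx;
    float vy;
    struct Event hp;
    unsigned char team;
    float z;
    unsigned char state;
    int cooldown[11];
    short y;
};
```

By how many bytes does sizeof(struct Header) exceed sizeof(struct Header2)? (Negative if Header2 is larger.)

-8

Event: 0..1  flags  (1B, 1-aligned); 1..2  payload_len  (1B, 1-aligned); 2..4  -- padding (2B); 4..8  window  (4B, 4-aligned); 8..9  version  (1B, 1-aligned); 9..12  -- tail padding (3B); sizeof = 12, alignof = 4
0..44  cooldown  (44B, 4-aligned)
44..48  vy  (4B, 4-aligned)
48..49  team  (1B, 1-aligned)
49..52  -- padding (3B)
52..56  z  (4B, 4-aligned)
56..64  vx  (8B, 8-aligned)
64..68  score  (4B, 4-aligned)
68..69  id  (1B, 1-aligned)
69..70  -- padding (1B)
70..72  y  (2B, 2-aligned)
72..84  hp  (12B, 4-aligned)
84..85  state  (1B, 1-aligned)
85..88  -- tail padding (3B)
sizeof = 88, alignof = 8
— Header2 —
0..1  id  (1B, 1-aligned)
1..4  -- padding (3B)
4..8  score  (4B, 4-aligned)
8..16  vx  (8B, 8-aligned)
16..20  vy  (4B, 4-aligned)
20..32  hp  (12B, 4-aligned)
32..33  team  (1B, 1-aligned)
33..36  -- padding (3B)
36..40  z  (4B, 4-aligned)
40..41  state  (1B, 1-aligned)
41..44  -- padding (3B)
44..88  cooldown  (44B, 4-aligned)
88..90  y  (2B, 2-aligned)
90..96  -- tail padding (6B)
sizeof = 96, alignof = 8
88 − 96 = -8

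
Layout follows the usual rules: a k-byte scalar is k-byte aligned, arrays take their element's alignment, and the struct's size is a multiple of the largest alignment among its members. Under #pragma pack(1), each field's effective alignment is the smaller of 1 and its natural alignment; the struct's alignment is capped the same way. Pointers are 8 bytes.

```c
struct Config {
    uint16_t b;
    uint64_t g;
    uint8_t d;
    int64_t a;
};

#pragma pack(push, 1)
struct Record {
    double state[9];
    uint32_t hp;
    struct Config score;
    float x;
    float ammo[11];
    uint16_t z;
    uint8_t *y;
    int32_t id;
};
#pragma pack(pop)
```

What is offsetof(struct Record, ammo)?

Config: @0: b [2B, align 2] → 2; +6 pad (align 8); @8: g [8B, align 8] → 16; @16: d [1B, align 1] → 17; +7 pad (align 8); @24: a [8B, align 8] → 32; size 32, align 8
@0: state [72B, align 1] → 72
@72: hp [4B, align 1] → 76
@76: score [32B, align 1] → 108
@108: x [4B, align 1] → 112
@112: ammo [44B, align 1] → 156

112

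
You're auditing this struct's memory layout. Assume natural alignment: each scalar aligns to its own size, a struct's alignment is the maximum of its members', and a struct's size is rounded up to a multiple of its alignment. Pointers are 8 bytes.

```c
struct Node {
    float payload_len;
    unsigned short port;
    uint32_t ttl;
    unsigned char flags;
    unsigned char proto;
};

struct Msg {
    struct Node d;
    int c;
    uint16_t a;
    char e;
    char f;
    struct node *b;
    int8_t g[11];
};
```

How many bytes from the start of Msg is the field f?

Node: payload_len at 0 (size 4, align 4) → ends 4; port at 4 (size 2, align 2) → ends 6; pad 2 to align 4 for ttl; ttl at 8 (size 4, align 4) → ends 12; flags at 12 (size 1, align 1) → ends 13; proto at 13 (size 1, align 1) → ends 14; tail pad 2 to reach multiple of 4; total 16 bytes, alignment 4
d at 0 (size 16, align 4) → ends 16
c at 16 (size 4, align 4) → ends 20
a at 20 (size 2, align 2) → ends 22
e at 22 (size 1, align 1) → ends 23
f at 23 (size 1, align 1) → ends 24

23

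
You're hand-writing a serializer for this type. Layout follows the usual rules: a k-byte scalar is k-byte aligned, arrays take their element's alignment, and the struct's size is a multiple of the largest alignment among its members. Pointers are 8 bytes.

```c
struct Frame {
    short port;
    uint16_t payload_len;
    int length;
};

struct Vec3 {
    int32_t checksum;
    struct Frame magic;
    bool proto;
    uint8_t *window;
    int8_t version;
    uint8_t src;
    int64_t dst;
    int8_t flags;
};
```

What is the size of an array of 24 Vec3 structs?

1152

Frame: port at 0 (size 2, align 2) → ends 2; payload_len at 2 (size 2, align 2) → ends 4; length at 4 (size 4, align 4) → ends 8; total 8 bytes, alignment 4
checksum at 0 (size 4, align 4) → ends 4
magic at 4 (size 8, align 4) → ends 12
proto at 12 (size 1, align 1) → ends 13
pad 3 to align 8 for window
window at 16 (size 8, align 8) → ends 24
version at 24 (size 1, align 1) → ends 25
src at 25 (size 1, align 1) → ends 26
pad 6 to align 8 for dst
dst at 32 (size 8, align 8) → ends 40
flags at 40 (size 1, align 1) → ends 41
tail pad 7 to reach multiple of 8
total 48 bytes, alignment 8
array of 24: 24 × 48 = 1152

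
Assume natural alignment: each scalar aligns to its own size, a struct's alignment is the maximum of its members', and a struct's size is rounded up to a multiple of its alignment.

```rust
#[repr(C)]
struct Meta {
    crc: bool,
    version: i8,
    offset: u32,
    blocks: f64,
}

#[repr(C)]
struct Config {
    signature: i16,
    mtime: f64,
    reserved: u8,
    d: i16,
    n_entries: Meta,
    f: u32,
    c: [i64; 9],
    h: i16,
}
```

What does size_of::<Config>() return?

Meta: crc at 0 (size 1, align 1) → ends 1; version at 1 (size 1, align 1) → ends 2; pad 2 to align 4 for offset; offset at 4 (size 4, align 4) → ends 8; blocks at 8 (size 8, align 8) → ends 16; total 16 bytes, alignment 8
signature at 0 (size 2, align 2) → ends 2
pad 6 to align 8 for mtime
mtime at 8 (size 8, align 8) → ends 16
reserved at 16 (size 1, align 1) → ends 17
pad 1 to align 2 for d
d at 18 (size 2, align 2) → ends 20
pad 4 to align 8 for n_entries
n_entries at 24 (size 16, align 8) → ends 40
f at 40 (size 4, align 4) → ends 44
pad 4 to align 8 for c
c at 48 (size 72, align 8) → ends 120
h at 120 (size 2, align 2) → ends 122
tail pad 6 to reach multiple of 8
total 128 bytes, alignment 8

128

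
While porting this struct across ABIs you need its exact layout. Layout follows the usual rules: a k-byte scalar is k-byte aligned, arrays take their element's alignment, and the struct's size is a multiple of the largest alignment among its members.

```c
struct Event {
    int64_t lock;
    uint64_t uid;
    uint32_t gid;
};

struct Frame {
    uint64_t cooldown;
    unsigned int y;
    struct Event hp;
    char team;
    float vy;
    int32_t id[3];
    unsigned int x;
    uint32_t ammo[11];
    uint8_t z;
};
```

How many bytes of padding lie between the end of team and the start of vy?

Event: 0..8  lock  (8B, 8-aligned); 8..16  uid  (8B, 8-aligned); 16..20  gid  (4B, 4-aligned); 20..24  -- tail padding (4B); sizeof = 24, alignof = 8
0..8  cooldown  (8B, 8-aligned)
8..12  y  (4B, 4-aligned)
12..16  -- padding (4B)
16..40  hp  (24B, 8-aligned)
40..41  team  (1B, 1-aligned)
41..44  -- padding (3B)
44..48  vy  (4B, 4-aligned)

3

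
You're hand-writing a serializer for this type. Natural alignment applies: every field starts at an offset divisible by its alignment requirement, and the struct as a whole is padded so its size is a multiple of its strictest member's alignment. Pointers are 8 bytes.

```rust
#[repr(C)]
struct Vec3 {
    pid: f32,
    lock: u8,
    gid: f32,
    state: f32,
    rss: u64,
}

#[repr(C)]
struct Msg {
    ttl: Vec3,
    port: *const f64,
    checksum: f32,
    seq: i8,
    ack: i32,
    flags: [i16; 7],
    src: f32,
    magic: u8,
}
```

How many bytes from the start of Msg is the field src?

Vec3: pid at 0 (size 4, align 4) → ends 4; lock at 4 (size 1, align 1) → ends 5; pad 3 to align 4 for gid; gid at 8 (size 4, align 4) → ends 12; state at 12 (size 4, align 4) → ends 16; rss at 16 (size 8, align 8) → ends 24; total 24 bytes, alignment 8
ttl at 0 (size 24, align 8) → ends 24
port at 24 (size 8, align 8) → ends 32
checksum at 32 (size 4, align 4) → ends 36
seq at 36 (size 1, align 1) → ends 37
pad 3 to align 4 for ack
ack at 40 (size 4, align 4) → ends 44
flags at 44 (size 14, align 2) → ends 58
pad 2 to align 4 for src
src at 60 (size 4, align 4) → ends 64

60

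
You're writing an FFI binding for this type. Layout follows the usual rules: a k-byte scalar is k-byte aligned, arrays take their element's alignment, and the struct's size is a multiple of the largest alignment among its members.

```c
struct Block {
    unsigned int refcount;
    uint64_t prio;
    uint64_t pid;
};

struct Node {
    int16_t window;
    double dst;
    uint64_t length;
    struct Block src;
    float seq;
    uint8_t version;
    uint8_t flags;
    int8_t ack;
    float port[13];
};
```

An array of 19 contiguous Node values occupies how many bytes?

Block: refcount at 0 (size 4, align 4) → ends 4; pad 4 to align 8 for prio; prio at 8 (size 8, align 8) → ends 16; pid at 16 (size 8, align 8) → ends 24; total 24 bytes, alignment 8
window at 0 (size 2, align 2) → ends 2
pad 6 to align 8 for dst
dst at 8 (size 8, align 8) → ends 16
length at 16 (size 8, align 8) → ends 24
src at 24 (size 24, align 8) → ends 48
seq at 48 (size 4, align 4) → ends 52
version at 52 (size 1, align 1) → ends 53
flags at 53 (size 1, align 1) → ends 54
ack at 54 (size 1, align 1) → ends 55
pad 1 to align 4 for port
port at 56 (size 52, align 4) → ends 108
tail pad 4 to reach multiple of 8
total 112 bytes, alignment 8
array of 19: 19 × 112 = 2128

2128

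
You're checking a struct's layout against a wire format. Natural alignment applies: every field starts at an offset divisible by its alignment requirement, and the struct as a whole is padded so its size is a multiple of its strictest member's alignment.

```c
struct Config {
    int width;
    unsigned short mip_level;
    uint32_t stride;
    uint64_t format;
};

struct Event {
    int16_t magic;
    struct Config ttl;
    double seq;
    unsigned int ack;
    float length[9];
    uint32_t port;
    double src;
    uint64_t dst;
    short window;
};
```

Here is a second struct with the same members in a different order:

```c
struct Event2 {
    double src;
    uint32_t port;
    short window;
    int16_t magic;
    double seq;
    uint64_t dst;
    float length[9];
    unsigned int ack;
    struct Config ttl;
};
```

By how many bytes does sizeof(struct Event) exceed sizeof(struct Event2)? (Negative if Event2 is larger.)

16

Config: 0..4  width  (4B, 4-aligned); 4..6  mip_level  (2B, 2-aligned); 6..8  -- padding (2B); 8..12  stride  (4B, 4-aligned); 12..16  -- padding (4B); 16..24  format  (8B, 8-aligned); sizeof = 24, alignof = 8
0..2  magic  (2B, 2-aligned)
2..8  -- padding (6B)
8..32  ttl  (24B, 8-aligned)
32..40  seq  (8B, 8-aligned)
40..44  ack  (4B, 4-aligned)
44..80  length  (36B, 4-aligned)
80..84  port  (4B, 4-aligned)
84..88  -- padding (4B)
88..96  src  (8B, 8-aligned)
96..104  dst  (8B, 8-aligned)
104..106  window  (2B, 2-aligned)
106..112  -- tail padding (6B)
sizeof = 112, alignof = 8
— Event2 —
0..8  src  (8B, 8-aligned)
8..12  port  (4B, 4-aligned)
12..14  window  (2B, 2-aligned)
14..16  magic  (2B, 2-aligned)
16..24  seq  (8B, 8-aligned)
24..32  dst  (8B, 8-aligned)
32..68  length  (36B, 4-aligned)
68..72  ack  (4B, 4-aligned)
72..96  ttl  (24B, 8-aligned)
sizeof = 96, alignof = 8
112 − 96 = 16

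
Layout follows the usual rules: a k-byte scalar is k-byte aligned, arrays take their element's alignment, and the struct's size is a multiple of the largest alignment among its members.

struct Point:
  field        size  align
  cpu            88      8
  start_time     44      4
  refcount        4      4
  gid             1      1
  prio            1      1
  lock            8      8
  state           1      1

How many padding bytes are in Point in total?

cpu at 0 (size 88, align 8) → ends 88
start_time at 88 (size 44, align 4) → ends 132
refcount at 132 (size 4, align 4) → ends 136
gid at 136 (size 1, align 1) → ends 137
prio at 137 (size 1, align 1) → ends 138
pad 6 to align 8 for lock
lock at 144 (size 8, align 8) → ends 152
state at 152 (size 1, align 1) → ends 153
tail pad 7 to reach multiple of 8
total 160 bytes, alignment 8
data bytes 147, size 160 → padding 13

13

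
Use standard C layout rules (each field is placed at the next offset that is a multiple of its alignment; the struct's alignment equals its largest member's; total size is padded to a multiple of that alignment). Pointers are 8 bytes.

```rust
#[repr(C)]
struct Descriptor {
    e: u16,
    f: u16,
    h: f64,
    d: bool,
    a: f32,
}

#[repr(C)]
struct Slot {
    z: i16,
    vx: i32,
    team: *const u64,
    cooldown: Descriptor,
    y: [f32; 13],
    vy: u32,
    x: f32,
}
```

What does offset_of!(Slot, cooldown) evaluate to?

Descriptor: 0..2  e  (2B, 2-aligned); 2..4  f  (2B, 2-aligned); 4..8  -- padding (4B); 8..16  h  (8B, 8-aligned); 16..17  d  (1B, 1-aligned); 17..20  -- padding (3B); 20..24  a  (4B, 4-aligned); sizeof = 24, alignof = 8
0..2  z  (2B, 2-aligned)
2..4  -- padding (2B)
4..8  vx  (4B, 4-aligned)
8..16  team  (8B, 8-aligned)
16..40  cooldown  (24B, 8-aligned)

16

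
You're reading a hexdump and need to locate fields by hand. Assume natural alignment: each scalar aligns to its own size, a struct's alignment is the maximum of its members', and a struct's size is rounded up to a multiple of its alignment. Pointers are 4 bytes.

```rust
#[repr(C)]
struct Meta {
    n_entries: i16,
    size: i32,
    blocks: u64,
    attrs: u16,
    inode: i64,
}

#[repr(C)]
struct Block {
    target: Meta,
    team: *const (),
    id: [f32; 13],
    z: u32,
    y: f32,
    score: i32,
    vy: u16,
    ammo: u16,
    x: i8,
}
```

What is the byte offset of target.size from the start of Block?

4

Meta: n_entries at 0 (size 2, align 2) → ends 2; pad 2 to align 4 for size; size at 4 (size 4, align 4) → ends 8; blocks at 8 (size 8, align 8) → ends 16; attrs at 16 (size 2, align 2) → ends 18; pad 6 to align 8 for inode; inode at 24 (size 8, align 8) → ends 32; total 32 bytes, alignment 8
target at 0 (size 32, align 8) → ends 32
within Meta: size at 4
0 + 4 = 4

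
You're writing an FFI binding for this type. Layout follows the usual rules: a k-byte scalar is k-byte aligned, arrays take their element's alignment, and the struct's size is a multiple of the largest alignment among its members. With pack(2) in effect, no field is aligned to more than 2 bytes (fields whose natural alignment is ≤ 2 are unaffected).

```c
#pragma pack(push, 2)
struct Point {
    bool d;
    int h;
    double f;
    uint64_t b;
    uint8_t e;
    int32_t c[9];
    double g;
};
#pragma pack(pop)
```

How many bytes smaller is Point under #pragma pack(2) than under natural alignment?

4

natural layout:
  d at 0 (size 1, align 1) → ends 1
  pad 3 to align 4 for h
  h at 4 (size 4, align 4) → ends 8
  f at 8 (size 8, align 8) → ends 16
  b at 16 (size 8, align 8) → ends 24
  e at 24 (size 1, align 1) → ends 25
  pad 3 to align 4 for c
  c at 28 (size 36, align 4) → ends 64
  g at 64 (size 8, align 8) → ends 72
  total 72 bytes, alignment 8
packed(2) layout:
  d at 0 (size 1, align 1) → ends 1
  pad 1 to align 2 for h
  h at 2 (size 4, align 2) → ends 6
  f at 6 (size 8, align 2) → ends 14
  b at 14 (size 8, align 2) → ends 22
  e at 22 (size 1, align 1) → ends 23
  pad 1 to align 2 for c
  c at 24 (size 36, align 2) → ends 60
  g at 60 (size 8, align 2) → ends 68
  total 68 bytes, alignment 2
72 − 68 = 4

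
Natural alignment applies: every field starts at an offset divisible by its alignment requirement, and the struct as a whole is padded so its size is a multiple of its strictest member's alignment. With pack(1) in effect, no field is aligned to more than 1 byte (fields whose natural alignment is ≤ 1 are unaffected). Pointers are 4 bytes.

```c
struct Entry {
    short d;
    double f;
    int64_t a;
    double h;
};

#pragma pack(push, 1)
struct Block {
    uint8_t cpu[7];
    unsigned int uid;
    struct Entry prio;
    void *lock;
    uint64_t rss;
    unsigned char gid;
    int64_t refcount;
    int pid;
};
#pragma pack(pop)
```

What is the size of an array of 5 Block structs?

340

Entry: @0: d [2B, align 2] → 2; +6 pad (align 8); @8: f [8B, align 8] → 16; @16: a [8B, align 8] → 24; @24: h [8B, align 8] → 32; size 32, align 8
@0: cpu [7B, align 1] → 7
@7: uid [4B, align 1] → 11
@11: prio [32B, align 1] → 43
@43: lock [4B, align 1] → 47
@47: rss [8B, align 1] → 55
@55: gid [1B, align 1] → 56
@56: refcount [8B, align 1] → 64
@64: pid [4B, align 1] → 68
size 68, align 1
array of 5: 5 × 68 = 340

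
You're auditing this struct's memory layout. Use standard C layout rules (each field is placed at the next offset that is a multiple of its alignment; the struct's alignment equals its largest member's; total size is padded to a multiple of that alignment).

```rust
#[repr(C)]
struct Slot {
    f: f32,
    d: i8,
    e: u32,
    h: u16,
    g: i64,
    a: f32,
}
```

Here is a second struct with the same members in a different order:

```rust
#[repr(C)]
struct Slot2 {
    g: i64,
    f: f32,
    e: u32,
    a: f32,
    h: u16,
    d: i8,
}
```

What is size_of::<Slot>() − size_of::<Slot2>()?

8

0..4  f  (4B, 4-aligned)
4..5  d  (1B, 1-aligned)
5..8  -- padding (3B)
8..12  e  (4B, 4-aligned)
12..14  h  (2B, 2-aligned)
14..16  -- padding (2B)
16..24  g  (8B, 8-aligned)
24..28  a  (4B, 4-aligned)
28..32  -- tail padding (4B)
sizeof = 32, alignof = 8
— Slot2 —
0..8  g  (8B, 8-aligned)
8..12  f  (4B, 4-aligned)
12..16  e  (4B, 4-aligned)
16..20  a  (4B, 4-aligned)
20..22  h  (2B, 2-aligned)
22..23  d  (1B, 1-aligned)
23..24  -- tail padding (1B)
sizeof = 24, alignof = 8
32 − 24 = 8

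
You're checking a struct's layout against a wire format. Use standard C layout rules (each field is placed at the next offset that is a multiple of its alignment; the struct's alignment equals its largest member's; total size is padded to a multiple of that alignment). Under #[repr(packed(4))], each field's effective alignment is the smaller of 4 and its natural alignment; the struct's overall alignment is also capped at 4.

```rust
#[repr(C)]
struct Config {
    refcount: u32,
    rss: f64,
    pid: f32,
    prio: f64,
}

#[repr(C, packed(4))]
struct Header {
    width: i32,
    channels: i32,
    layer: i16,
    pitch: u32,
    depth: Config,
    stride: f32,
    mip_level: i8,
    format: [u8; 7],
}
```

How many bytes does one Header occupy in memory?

Config: refcount at 0 (size 4, align 4) → ends 4; pad 4 to align 8 for rss; rss at 8 (size 8, align 8) → ends 16; pid at 16 (size 4, align 4) → ends 20; pad 4 to align 8 for prio; prio at 24 (size 8, align 8) → ends 32; total 32 bytes, alignment 8
width at 0 (size 4, align 4) → ends 4
channels at 4 (size 4, align 4) → ends 8
layer at 8 (size 2, align 2) → ends 10
pad 2 to align 4 for pitch
pitch at 12 (size 4, align 4) → ends 16
depth at 16 (size 32, align 4) → ends 48
stride at 48 (size 4, align 4) → ends 52
mip_level at 52 (size 1, align 1) → ends 53
format at 53 (size 7, align 1) → ends 60
total 60 bytes, alignment 4

60 bytes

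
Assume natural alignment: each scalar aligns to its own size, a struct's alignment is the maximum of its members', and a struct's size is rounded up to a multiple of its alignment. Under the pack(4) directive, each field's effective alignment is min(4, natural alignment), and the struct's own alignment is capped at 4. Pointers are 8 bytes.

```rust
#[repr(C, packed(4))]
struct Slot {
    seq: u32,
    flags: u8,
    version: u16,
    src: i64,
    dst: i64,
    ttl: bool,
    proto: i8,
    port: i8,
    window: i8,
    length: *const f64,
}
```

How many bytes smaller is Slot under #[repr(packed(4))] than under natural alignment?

natural layout:
  seq at 0 (size 4, align 4) → ends 4
  flags at 4 (size 1, align 1) → ends 5
  pad 1 to align 2 for version
  version at 6 (size 2, align 2) → ends 8
  src at 8 (size 8, align 8) → ends 16
  dst at 16 (size 8, align 8) → ends 24
  ttl at 24 (size 1, align 1) → ends 25
  proto at 25 (size 1, align 1) → ends 26
  port at 26 (size 1, align 1) → ends 27
  window at 27 (size 1, align 1) → ends 28
  pad 4 to align 8 for length
  length at 32 (size 8, align 8) → ends 40
  total 40 bytes, alignment 8
packed(4) layout:
  seq at 0 (size 4, align 4) → ends 4
  flags at 4 (size 1, align 1) → ends 5
  pad 1 to align 2 for version
  version at 6 (size 2, align 2) → ends 8
  src at 8 (size 8, align 4) → ends 16
  dst at 16 (size 8, align 4) → ends 24
  ttl at 24 (size 1, align 1) → ends 25
  proto at 25 (size 1, align 1) → ends 26
  port at 26 (size 1, align 1) → ends 27
  window at 27 (size 1, align 1) → ends 28
  length at 28 (size 8, align 4) → ends 36
  total 36 bytes, alignment 4
40 − 36 = 4

4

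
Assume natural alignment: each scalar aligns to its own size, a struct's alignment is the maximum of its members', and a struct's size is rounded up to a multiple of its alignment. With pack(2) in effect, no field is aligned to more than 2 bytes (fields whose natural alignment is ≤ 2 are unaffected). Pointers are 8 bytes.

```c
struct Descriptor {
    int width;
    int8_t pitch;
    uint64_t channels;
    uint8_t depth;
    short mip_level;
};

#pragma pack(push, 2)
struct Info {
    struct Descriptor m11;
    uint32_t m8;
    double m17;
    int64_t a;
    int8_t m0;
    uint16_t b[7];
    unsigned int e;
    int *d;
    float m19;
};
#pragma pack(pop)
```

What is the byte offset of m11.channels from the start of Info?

Descriptor: @0: width [4B, align 4] → 4; @4: pitch [1B, align 1] → 5; +3 pad (align 8); @8: channels [8B, align 8] → 16; @16: depth [1B, align 1] → 17; +1 pad (align 2); @18: mip_level [2B, align 2] → 20; +4 tail pad (align 8); size 24, align 8
@0: m11 [24B, align 2] → 24
within Descriptor: channels at 8
0 + 8 = 8

8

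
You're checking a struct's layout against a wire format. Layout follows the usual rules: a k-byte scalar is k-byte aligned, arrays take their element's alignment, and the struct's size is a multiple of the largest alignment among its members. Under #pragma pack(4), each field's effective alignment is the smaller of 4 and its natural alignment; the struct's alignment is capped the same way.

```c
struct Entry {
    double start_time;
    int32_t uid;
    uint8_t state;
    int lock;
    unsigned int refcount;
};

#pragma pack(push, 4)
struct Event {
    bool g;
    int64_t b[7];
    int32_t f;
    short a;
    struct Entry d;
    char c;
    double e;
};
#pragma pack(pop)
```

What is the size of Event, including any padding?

104 bytes

Entry: 0..8  start_time  (8B, 8-aligned); 8..12  uid  (4B, 4-aligned); 12..13  state  (1B, 1-aligned); 13..16  -- padding (3B); 16..20  lock  (4B, 4-aligned); 20..24  refcount  (4B, 4-aligned); sizeof = 24, alignof = 8
0..1  g  (1B, 1-aligned)
1..4  -- padding (3B)
4..60  b  (56B, 4-aligned)
60..64  f  (4B, 4-aligned)
64..66  a  (2B, 2-aligned)
66..68  -- padding (2B)
68..92  d  (24B, 4-aligned)
92..93  c  (1B, 1-aligned)
93..96  -- padding (3B)
96..104  e  (8B, 4-aligned)
sizeof = 104, alignof = 4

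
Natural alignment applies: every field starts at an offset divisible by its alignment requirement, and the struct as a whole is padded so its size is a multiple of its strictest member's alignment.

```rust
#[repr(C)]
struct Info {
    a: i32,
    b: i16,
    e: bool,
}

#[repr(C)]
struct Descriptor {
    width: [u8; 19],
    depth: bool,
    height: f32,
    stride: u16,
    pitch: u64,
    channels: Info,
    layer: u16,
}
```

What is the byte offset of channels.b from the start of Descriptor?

Info: a at 0 (size 4, align 4) → ends 4; b at 4 (size 2, align 2) → ends 6; e at 6 (size 1, align 1) → ends 7; tail pad 1 to reach multiple of 4; total 8 bytes, alignment 4
width at 0 (size 19, align 1) → ends 19
depth at 19 (size 1, align 1) → ends 20
height at 20 (size 4, align 4) → ends 24
stride at 24 (size 2, align 2) → ends 26
pad 6 to align 8 for pitch
pitch at 32 (size 8, align 8) → ends 40
channels at 40 (size 8, align 4) → ends 48
within Info: b at 4
40 + 4 = 44

44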